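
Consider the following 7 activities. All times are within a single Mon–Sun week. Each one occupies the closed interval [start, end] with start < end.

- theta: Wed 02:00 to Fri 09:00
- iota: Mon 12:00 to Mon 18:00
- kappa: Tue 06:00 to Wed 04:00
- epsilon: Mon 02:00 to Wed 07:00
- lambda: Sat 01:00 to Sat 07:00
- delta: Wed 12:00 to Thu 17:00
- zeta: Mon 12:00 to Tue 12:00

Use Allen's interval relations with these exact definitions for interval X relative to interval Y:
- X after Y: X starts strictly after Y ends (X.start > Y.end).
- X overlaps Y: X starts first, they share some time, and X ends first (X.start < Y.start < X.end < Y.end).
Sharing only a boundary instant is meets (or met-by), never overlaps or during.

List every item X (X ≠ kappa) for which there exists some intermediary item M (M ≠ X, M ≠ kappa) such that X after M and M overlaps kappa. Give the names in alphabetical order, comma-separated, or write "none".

delta, lambda, theta

Target kappa = [Tue 06:00, Wed 04:00].
Intermediaries M with M overlaps kappa: zeta.
Via zeta — items with X after zeta: delta, lambda, theta.
Union: delta, lambda, theta.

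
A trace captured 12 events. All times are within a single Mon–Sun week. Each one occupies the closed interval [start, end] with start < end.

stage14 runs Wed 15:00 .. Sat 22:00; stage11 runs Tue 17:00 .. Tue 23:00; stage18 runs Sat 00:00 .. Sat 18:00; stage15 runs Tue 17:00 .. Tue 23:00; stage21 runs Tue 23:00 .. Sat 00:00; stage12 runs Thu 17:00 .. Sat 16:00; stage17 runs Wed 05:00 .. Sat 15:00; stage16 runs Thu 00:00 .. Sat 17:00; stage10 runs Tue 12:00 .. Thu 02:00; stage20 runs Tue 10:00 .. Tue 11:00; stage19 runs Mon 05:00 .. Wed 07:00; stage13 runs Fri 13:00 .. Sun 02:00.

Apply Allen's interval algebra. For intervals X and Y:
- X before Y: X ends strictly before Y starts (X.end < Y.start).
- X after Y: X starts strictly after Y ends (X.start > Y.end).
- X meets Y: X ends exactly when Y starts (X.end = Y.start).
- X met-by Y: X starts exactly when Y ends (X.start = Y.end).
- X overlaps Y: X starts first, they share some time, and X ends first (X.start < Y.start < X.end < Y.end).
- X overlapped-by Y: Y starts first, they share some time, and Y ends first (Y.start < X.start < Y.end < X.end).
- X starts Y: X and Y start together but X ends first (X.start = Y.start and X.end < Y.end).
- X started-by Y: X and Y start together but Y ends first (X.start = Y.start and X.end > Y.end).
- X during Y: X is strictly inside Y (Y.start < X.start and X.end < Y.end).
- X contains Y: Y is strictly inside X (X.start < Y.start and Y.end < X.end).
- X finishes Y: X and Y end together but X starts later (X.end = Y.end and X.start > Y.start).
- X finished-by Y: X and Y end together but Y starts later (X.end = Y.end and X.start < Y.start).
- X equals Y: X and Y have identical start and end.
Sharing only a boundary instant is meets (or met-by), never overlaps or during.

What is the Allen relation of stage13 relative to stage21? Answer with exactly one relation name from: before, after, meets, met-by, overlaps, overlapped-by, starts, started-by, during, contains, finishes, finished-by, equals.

stage13 = [Fri 13:00, Sun 02:00]; stage21 = [Tue 23:00, Sat 00:00].
Compare endpoints: stage13.start > stage21.start, stage13.start < stage21.end, stage13.end > stage21.start, stage13.end > stage21.end.
That pattern is 'overlapped-by'.

overlapped-by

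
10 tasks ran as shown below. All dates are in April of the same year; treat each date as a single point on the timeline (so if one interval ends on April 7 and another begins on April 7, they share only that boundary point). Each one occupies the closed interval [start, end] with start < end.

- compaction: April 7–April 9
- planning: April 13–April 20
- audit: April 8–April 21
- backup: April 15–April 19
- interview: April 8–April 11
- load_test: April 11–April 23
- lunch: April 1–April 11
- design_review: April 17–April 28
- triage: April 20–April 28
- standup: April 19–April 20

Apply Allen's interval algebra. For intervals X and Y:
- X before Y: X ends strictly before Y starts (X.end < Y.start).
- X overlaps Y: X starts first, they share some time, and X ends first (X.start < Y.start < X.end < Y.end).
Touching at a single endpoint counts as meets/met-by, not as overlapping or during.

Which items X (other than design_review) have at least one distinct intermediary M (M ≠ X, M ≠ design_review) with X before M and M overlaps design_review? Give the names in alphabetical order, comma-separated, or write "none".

Target design_review = [April 17, April 28].
Intermediaries M with M overlaps design_review: audit, backup, load_test, planning.
Via audit — items with X before audit: none.
Via backup — items with X before backup: compaction, interview, lunch.
Via load_test — items with X before load_test: compaction.
Via planning — items with X before planning: compaction, interview, lunch.
Union: compaction, interview, lunch.

compaction, interview, lunch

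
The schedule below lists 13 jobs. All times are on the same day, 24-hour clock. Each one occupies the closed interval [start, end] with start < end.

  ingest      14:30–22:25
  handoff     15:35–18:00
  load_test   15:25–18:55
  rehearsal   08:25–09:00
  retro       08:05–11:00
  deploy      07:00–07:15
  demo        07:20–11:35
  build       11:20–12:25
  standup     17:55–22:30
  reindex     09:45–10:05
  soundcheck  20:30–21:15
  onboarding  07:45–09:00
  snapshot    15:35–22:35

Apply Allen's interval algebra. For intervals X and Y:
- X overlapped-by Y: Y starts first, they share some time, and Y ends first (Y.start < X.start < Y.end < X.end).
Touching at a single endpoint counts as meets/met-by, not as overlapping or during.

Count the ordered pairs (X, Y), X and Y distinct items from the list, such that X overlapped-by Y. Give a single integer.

7

Checking all 156 ordered pairs for relation 'overlapped-by'; matching pairs in alphabetical order:
(build, demo): build overlapped-by demo ✓
(retro, onboarding): retro overlapped-by onboarding ✓
(snapshot, ingest): snapshot overlapped-by ingest ✓
(snapshot, load_test): snapshot overlapped-by load_test ✓
(standup, handoff): standup overlapped-by handoff ✓
(standup, ingest): standup overlapped-by ingest ✓
(standup, load_test): standup overlapped-by load_test ✓
Count: 7.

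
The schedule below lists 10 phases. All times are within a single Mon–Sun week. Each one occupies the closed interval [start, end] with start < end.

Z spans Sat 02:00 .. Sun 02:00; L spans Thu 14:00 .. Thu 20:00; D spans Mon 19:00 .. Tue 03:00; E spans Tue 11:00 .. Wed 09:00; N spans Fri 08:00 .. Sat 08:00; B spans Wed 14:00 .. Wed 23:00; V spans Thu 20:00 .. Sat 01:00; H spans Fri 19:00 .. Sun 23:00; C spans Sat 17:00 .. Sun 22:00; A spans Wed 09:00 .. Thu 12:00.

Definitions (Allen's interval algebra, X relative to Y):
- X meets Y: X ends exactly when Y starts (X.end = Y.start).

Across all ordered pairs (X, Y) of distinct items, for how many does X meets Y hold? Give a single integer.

Checking all 90 ordered pairs for relation 'meets'; matching pairs in alphabetical order:
(E, A): E meets A ✓
(L, V): L meets V ✓
Count: 2.

2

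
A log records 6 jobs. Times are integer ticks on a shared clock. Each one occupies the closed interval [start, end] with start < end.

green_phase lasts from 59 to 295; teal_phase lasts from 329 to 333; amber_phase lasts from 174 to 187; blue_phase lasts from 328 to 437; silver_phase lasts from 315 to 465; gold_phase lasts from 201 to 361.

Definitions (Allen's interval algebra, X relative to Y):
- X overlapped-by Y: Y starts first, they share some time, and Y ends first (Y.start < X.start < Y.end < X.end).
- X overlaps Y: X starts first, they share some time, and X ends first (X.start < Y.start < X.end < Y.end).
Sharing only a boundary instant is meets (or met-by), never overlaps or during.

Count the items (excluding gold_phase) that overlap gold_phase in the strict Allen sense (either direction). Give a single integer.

Target gold_phase = [201, 361].
amber_phase [174, 187] → before → no.
blue_phase [328, 437] → overlapped-by → counts.
green_phase [59, 295] → overlaps → counts.
silver_phase [315, 465] → overlapped-by → counts.
teal_phase [329, 333] → during → no.
Total: 3.

3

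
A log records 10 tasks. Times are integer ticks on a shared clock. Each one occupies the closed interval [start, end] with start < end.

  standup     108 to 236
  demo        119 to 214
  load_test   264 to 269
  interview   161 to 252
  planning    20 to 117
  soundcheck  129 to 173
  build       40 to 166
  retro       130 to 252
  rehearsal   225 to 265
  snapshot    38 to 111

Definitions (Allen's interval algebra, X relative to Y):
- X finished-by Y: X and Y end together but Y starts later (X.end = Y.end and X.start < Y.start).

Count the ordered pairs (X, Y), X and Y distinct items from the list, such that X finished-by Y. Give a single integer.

Checking all 90 ordered pairs for relation 'finished-by'; matching pairs in alphabetical order:
(retro, interview): retro finished-by interview ✓
Count: 1.

1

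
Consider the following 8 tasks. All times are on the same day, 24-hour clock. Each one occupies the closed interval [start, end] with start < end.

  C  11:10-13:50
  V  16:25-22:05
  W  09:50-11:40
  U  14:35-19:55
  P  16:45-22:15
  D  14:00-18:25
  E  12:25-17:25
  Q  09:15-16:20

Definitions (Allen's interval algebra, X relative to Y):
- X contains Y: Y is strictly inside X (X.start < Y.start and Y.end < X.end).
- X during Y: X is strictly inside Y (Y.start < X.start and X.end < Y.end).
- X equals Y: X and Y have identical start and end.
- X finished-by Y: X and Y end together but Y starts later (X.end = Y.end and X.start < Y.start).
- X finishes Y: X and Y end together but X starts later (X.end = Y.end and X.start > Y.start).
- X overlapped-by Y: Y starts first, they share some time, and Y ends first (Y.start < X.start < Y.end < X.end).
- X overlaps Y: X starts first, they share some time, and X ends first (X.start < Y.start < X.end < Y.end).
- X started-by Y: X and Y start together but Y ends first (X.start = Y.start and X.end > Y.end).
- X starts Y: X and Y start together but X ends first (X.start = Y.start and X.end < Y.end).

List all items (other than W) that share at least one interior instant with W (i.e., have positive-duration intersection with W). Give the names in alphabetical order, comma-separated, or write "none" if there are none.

Target W = [09:50, 11:40].
C [11:10, 13:50] → overlapped-by → yes.
D [14:00, 18:25] → after → no.
E [12:25, 17:25] → after → no.
P [16:45, 22:15] → after → no.
Q [09:15, 16:20] → contains → yes.
U [14:35, 19:55] → after → no.
V [16:25, 22:05] → after → no.
Result: C, Q.

C, Q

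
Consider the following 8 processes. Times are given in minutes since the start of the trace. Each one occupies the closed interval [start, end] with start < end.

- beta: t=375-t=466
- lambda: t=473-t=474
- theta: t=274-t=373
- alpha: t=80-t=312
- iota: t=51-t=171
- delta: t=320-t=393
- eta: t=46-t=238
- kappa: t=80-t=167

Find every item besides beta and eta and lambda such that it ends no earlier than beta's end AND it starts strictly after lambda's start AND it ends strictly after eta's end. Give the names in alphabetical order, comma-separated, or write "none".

none

Conditions: its end is no earlier than beta's end (X.end >= t=466) AND its start is strictly after lambda's start (X.start > t=473) AND its end is strictly after eta's end (X.end > t=238).
alpha: end t=312 >= t=466? ✗; start t=80 > t=473? ✗; end t=312 > t=238? ✓ → no.
delta: end t=393 >= t=466? ✗; start t=320 > t=473? ✗; end t=393 > t=238? ✓ → no.
iota: end t=171 >= t=466? ✗; start t=51 > t=473? ✗; end t=171 > t=238? ✗ → no.
kappa: end t=167 >= t=466? ✗; start t=80 > t=473? ✗; end t=167 > t=238? ✗ → no.
theta: end t=373 >= t=466? ✗; start t=274 > t=473? ✗; end t=373 > t=238? ✓ → no.
Result: none.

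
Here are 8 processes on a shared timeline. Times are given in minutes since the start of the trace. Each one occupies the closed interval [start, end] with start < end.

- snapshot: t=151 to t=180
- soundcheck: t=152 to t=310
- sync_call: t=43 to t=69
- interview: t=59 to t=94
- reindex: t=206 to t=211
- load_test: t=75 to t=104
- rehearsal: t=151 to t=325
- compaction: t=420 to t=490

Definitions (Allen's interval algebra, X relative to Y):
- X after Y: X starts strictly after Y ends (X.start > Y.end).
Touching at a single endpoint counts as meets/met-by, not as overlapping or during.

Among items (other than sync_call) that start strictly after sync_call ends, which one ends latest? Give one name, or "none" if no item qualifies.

compaction

Target sync_call = [t=43, t=69].
compaction [t=420, t=490] → after → candidate.
interview [t=59, t=94] → overlapped-by → excluded.
load_test [t=75, t=104] → after → candidate.
rehearsal [t=151, t=325] → after → candidate.
reindex [t=206, t=211] → after → candidate.
snapshot [t=151, t=180] → after → candidate.
soundcheck [t=152, t=310] → after → candidate.
Among candidates, latest end is t=490 → compaction.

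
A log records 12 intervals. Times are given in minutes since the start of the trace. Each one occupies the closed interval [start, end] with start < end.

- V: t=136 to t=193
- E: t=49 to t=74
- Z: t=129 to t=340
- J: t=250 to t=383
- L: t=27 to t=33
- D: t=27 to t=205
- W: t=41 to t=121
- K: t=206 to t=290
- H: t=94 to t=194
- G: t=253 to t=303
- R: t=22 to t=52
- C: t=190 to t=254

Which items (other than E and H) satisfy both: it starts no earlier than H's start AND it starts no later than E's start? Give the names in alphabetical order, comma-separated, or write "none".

Conditions: its start is no earlier than H's start (X.start >= t=94) AND its start is no later than E's start (X.start <= t=49).
C: start t=190 >= t=94? ✓; start t=190 <= t=49? ✗ → no.
D: start t=27 >= t=94? ✗; start t=27 <= t=49? ✓ → no.
G: start t=253 >= t=94? ✓; start t=253 <= t=49? ✗ → no.
J: start t=250 >= t=94? ✓; start t=250 <= t=49? ✗ → no.
K: start t=206 >= t=94? ✓; start t=206 <= t=49? ✗ → no.
L: start t=27 >= t=94? ✗; start t=27 <= t=49? ✓ → no.
R: start t=22 >= t=94? ✗; start t=22 <= t=49? ✓ → no.
V: start t=136 >= t=94? ✓; start t=136 <= t=49? ✗ → no.
W: start t=41 >= t=94? ✗; start t=41 <= t=49? ✓ → no.
Z: start t=129 >= t=94? ✓; start t=129 <= t=49? ✗ → no.
Result: none.

none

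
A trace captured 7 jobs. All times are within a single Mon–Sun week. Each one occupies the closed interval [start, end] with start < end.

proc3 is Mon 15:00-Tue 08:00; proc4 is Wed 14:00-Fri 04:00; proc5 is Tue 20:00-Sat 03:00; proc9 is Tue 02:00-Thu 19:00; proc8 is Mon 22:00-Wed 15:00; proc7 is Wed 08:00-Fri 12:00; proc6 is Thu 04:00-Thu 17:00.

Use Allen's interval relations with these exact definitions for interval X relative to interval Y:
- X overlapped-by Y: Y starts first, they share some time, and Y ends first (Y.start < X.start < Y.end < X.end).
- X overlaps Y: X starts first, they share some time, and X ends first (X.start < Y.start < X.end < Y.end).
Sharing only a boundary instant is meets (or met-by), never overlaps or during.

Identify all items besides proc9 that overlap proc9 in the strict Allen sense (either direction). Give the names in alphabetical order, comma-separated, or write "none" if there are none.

Target proc9 = [Tue 02:00, Thu 19:00].
proc3 [Mon 15:00, Tue 08:00] → overlaps → yes.
proc4 [Wed 14:00, Fri 04:00] → overlapped-by → yes.
proc5 [Tue 20:00, Sat 03:00] → overlapped-by → yes.
proc6 [Thu 04:00, Thu 17:00] → during → no.
proc7 [Wed 08:00, Fri 12:00] → overlapped-by → yes.
proc8 [Mon 22:00, Wed 15:00] → overlaps → yes.
Result: proc3, proc4, proc5, proc7, proc8.

proc3, proc4, proc5, proc7, proc8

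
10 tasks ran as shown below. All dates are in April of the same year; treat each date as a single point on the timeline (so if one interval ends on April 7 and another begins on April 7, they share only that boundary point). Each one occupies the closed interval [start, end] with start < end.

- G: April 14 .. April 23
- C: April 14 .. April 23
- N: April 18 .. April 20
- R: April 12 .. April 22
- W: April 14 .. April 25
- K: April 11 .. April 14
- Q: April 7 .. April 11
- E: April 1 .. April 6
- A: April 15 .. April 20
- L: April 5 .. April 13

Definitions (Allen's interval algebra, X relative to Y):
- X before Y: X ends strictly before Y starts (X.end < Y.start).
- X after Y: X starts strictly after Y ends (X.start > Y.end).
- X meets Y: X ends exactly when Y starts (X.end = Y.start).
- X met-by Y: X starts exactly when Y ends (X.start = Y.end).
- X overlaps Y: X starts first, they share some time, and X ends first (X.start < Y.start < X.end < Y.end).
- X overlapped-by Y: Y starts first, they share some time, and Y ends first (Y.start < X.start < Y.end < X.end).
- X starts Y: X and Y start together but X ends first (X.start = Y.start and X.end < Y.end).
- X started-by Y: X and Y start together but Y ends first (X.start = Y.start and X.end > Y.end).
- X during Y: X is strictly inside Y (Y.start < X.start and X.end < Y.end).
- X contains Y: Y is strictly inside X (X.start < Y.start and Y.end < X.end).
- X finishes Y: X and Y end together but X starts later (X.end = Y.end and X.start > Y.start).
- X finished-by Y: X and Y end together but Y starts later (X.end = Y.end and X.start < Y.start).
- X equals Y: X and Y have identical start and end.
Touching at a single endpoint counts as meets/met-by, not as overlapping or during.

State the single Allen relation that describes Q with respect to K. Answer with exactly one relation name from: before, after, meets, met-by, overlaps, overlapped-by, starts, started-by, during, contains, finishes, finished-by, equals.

meets

Q = [April 7, April 11]; K = [April 11, April 14].
Compare endpoints: Q.start < K.start, Q.start < K.end, Q.end = K.start, Q.end < K.end.
That pattern is 'meets'.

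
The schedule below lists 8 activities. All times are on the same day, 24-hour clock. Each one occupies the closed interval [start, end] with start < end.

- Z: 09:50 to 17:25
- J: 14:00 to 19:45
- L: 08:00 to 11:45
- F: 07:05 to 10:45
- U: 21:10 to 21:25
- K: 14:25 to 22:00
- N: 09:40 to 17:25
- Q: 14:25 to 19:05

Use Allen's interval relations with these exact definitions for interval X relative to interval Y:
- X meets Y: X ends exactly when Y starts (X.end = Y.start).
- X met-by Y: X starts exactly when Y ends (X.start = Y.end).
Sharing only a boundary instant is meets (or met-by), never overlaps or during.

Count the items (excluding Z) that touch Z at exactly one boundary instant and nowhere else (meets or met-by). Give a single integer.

Target Z = [09:50, 17:25].
F [07:05, 10:45] → overlaps → no.
J [14:00, 19:45] → overlapped-by → no.
K [14:25, 22:00] → overlapped-by → no.
L [08:00, 11:45] → overlaps → no.
N [09:40, 17:25] → finished-by → no.
Q [14:25, 19:05] → overlapped-by → no.
U [21:10, 21:25] → after → no.
Total: 0.

0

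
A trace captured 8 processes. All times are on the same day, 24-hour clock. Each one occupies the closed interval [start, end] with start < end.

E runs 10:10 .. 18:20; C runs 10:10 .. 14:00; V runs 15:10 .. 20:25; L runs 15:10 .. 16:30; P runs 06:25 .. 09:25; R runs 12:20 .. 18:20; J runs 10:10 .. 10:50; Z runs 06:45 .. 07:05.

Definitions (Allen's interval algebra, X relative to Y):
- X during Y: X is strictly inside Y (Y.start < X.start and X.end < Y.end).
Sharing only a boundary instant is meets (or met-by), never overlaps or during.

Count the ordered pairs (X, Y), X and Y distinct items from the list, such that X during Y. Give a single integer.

Checking all 56 ordered pairs for relation 'during'; matching pairs in alphabetical order:
(L, E): L during E ✓
(L, R): L during R ✓
(Z, P): Z during P ✓
Count: 3.

3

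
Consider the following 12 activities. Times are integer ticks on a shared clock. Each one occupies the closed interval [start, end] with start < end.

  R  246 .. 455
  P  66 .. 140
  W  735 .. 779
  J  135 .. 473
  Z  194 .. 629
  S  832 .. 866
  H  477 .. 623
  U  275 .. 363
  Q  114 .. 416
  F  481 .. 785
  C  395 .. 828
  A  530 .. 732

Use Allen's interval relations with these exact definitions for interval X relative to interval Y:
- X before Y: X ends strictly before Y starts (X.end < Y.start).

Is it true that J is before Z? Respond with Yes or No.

J = [135, 473], Z = [194, 629].
Actual relation of J to Z: overlaps.
Asked whether 'before' holds → No.

No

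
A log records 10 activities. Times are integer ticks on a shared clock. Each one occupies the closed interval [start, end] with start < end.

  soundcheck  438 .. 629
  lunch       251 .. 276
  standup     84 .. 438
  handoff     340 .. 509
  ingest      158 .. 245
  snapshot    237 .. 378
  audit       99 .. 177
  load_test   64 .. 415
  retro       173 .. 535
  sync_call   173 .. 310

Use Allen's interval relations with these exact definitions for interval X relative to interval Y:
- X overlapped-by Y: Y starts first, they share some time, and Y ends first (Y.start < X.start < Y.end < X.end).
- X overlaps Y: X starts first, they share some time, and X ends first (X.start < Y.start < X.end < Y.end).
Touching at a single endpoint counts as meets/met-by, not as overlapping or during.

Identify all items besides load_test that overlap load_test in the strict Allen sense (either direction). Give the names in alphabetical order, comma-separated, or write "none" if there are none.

Target load_test = [64, 415].
audit [99, 177] → during → no.
handoff [340, 509] → overlapped-by → yes.
ingest [158, 245] → during → no.
lunch [251, 276] → during → no.
retro [173, 535] → overlapped-by → yes.
snapshot [237, 378] → during → no.
soundcheck [438, 629] → after → no.
standup [84, 438] → overlapped-by → yes.
sync_call [173, 310] → during → no.
Result: handoff, retro, standup.

handoff, retro, standup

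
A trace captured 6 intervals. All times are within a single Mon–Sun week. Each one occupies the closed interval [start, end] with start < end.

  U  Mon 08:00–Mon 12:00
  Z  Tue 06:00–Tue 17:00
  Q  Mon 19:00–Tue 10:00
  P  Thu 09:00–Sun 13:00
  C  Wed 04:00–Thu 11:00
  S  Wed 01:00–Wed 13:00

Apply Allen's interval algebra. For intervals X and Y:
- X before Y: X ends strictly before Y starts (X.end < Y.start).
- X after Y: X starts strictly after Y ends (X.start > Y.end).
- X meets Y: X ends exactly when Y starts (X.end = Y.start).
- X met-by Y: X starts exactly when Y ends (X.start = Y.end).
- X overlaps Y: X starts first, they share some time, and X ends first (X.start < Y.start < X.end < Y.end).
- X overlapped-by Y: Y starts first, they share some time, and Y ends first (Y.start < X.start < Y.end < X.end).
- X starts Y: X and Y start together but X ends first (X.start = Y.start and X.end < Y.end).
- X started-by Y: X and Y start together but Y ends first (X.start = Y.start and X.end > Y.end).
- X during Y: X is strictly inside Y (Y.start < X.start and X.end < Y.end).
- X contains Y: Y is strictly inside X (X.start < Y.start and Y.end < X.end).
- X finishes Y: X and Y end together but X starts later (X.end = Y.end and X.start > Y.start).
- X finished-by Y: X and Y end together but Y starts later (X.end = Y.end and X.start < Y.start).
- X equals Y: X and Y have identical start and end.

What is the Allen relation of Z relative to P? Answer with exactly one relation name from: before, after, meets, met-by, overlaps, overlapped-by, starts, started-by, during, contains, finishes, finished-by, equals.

Z = [Tue 06:00, Tue 17:00]; P = [Thu 09:00, Sun 13:00].
Compare endpoints: Z.start < P.start, Z.start < P.end, Z.end < P.start, Z.end < P.end.
That pattern is 'before'.

before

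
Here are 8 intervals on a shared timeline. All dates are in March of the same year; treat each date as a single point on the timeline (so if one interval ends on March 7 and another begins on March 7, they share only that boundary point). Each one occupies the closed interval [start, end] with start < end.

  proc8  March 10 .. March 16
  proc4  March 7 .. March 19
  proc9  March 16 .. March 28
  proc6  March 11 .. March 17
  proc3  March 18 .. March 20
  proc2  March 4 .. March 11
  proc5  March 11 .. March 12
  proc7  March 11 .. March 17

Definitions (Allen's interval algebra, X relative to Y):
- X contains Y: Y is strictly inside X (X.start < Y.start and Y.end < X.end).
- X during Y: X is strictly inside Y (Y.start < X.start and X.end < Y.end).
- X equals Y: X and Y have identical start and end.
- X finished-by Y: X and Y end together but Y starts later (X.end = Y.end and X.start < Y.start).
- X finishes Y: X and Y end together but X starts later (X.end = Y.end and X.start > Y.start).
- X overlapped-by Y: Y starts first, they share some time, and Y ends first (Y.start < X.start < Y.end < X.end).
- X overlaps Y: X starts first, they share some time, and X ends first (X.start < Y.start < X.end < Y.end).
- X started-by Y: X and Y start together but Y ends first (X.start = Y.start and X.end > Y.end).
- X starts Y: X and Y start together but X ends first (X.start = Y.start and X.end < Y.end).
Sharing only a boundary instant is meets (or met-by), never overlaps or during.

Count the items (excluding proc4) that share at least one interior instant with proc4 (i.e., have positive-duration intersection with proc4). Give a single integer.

7

Target proc4 = [March 7, March 19].
proc2 [March 4, March 11] → overlaps → counts.
proc3 [March 18, March 20] → overlapped-by → counts.
proc5 [March 11, March 12] → during → counts.
proc6 [March 11, March 17] → during → counts.
proc7 [March 11, March 17] → during → counts.
proc8 [March 10, March 16] → during → counts.
proc9 [March 16, March 28] → overlapped-by → counts.
Total: 7.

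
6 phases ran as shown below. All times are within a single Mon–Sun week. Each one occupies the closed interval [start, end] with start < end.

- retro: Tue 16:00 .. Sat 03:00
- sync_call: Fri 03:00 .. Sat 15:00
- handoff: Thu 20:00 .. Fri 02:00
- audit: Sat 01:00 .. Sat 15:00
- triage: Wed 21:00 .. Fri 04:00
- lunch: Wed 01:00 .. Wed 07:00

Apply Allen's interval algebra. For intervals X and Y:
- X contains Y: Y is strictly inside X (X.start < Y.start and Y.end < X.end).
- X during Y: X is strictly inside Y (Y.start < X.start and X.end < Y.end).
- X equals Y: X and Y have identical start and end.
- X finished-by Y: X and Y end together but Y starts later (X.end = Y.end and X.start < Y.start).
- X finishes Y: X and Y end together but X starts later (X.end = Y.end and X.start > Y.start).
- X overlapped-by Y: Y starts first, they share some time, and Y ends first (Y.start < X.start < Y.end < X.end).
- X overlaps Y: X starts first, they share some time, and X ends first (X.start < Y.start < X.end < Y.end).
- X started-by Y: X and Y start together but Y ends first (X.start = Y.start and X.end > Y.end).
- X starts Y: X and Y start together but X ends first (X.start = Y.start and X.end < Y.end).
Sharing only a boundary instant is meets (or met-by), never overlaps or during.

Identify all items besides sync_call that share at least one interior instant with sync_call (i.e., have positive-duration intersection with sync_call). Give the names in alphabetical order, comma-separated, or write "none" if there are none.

audit, retro, triage

Target sync_call = [Fri 03:00, Sat 15:00].
audit [Sat 01:00, Sat 15:00] → finishes → yes.
handoff [Thu 20:00, Fri 02:00] → before → no.
lunch [Wed 01:00, Wed 07:00] → before → no.
retro [Tue 16:00, Sat 03:00] → overlaps → yes.
triage [Wed 21:00, Fri 04:00] → overlaps → yes.
Result: audit, retro, triage.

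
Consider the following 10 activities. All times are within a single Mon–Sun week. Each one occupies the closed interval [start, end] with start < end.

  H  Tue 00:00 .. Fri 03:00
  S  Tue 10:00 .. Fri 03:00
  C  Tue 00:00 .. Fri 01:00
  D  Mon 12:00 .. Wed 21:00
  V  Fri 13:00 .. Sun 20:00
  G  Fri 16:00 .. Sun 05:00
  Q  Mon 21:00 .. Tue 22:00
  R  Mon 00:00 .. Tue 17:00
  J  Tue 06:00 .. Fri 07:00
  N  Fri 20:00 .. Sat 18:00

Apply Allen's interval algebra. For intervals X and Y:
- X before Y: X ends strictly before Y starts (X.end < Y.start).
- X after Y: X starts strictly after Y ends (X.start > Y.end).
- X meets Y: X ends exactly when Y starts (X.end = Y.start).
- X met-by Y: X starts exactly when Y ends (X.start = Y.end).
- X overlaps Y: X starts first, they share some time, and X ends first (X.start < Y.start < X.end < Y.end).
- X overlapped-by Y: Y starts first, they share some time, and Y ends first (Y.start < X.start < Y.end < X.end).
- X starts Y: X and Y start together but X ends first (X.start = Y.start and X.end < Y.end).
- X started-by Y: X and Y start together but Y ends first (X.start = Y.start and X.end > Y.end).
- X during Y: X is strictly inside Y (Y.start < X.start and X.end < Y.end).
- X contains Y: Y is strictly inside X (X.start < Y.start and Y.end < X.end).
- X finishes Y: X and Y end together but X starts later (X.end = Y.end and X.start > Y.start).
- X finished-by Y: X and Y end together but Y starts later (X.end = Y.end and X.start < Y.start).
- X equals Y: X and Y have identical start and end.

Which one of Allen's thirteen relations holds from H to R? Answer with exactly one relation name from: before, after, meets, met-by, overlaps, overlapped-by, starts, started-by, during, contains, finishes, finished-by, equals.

H = [Tue 00:00, Fri 03:00]; R = [Mon 00:00, Tue 17:00].
Compare endpoints: H.start > R.start, H.start < R.end, H.end > R.start, H.end > R.end.
That pattern is 'overlapped-by'.

overlapped-by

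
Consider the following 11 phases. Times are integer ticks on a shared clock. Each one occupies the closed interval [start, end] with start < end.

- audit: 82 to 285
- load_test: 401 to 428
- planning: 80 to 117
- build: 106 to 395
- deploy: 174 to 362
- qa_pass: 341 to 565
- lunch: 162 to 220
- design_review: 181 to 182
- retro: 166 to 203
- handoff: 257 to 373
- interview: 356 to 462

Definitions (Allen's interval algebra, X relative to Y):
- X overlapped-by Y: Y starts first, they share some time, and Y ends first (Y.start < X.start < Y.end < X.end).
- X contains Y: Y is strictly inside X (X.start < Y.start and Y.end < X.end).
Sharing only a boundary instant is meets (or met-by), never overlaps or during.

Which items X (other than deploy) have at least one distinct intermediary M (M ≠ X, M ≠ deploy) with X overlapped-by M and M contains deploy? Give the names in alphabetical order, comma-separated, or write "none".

Target deploy = [174, 362].
Intermediaries M with M contains deploy: build.
Via build — items with X overlapped-by build: interview, qa_pass.
Union: interview, qa_pass.

interview, qa_pass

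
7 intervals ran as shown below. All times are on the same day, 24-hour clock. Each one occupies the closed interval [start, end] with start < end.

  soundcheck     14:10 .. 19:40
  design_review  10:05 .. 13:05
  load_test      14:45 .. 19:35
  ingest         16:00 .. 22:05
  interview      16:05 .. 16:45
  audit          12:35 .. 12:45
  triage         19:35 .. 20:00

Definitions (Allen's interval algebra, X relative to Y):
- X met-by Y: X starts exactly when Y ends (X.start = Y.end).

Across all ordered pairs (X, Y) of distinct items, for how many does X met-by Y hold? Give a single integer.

Checking all 42 ordered pairs for relation 'met-by'; matching pairs in alphabetical order:
(triage, load_test): triage met-by load_test ✓
Count: 1.

1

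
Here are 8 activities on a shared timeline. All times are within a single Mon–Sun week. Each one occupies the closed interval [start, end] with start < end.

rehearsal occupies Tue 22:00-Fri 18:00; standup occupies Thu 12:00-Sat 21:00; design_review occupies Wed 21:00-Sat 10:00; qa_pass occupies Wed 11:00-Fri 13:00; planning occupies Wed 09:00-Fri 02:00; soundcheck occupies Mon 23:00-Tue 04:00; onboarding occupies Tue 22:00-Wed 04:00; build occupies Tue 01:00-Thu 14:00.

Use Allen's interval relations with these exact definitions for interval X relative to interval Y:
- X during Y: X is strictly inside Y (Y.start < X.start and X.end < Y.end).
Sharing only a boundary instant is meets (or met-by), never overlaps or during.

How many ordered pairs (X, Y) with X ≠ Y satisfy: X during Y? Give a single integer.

3

Checking all 56 ordered pairs for relation 'during'; matching pairs in alphabetical order:
(onboarding, build): onboarding during build ✓
(planning, rehearsal): planning during rehearsal ✓
(qa_pass, rehearsal): qa_pass during rehearsal ✓
Count: 3.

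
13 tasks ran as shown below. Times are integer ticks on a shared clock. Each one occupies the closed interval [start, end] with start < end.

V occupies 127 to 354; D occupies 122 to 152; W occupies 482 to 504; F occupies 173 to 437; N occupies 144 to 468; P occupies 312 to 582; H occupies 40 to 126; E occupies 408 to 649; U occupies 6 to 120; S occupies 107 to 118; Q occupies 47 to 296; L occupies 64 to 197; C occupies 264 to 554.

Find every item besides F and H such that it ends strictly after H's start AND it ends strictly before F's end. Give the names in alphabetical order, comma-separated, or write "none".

Conditions: its end is strictly after H's start (X.end > 40) AND its end is strictly before F's end (X.end < 437).
C: end 554 > 40? ✓; end 554 < 437? ✗ → no.
D: end 152 > 40? ✓; end 152 < 437? ✓ → yes.
E: end 649 > 40? ✓; end 649 < 437? ✗ → no.
L: end 197 > 40? ✓; end 197 < 437? ✓ → yes.
N: end 468 > 40? ✓; end 468 < 437? ✗ → no.
P: end 582 > 40? ✓; end 582 < 437? ✗ → no.
Q: end 296 > 40? ✓; end 296 < 437? ✓ → yes.
S: end 118 > 40? ✓; end 118 < 437? ✓ → yes.
U: end 120 > 40? ✓; end 120 < 437? ✓ → yes.
V: end 354 > 40? ✓; end 354 < 437? ✓ → yes.
W: end 504 > 40? ✓; end 504 < 437? ✗ → no.
Result: D, L, Q, S, U, V.

D, L, Q, S, U, V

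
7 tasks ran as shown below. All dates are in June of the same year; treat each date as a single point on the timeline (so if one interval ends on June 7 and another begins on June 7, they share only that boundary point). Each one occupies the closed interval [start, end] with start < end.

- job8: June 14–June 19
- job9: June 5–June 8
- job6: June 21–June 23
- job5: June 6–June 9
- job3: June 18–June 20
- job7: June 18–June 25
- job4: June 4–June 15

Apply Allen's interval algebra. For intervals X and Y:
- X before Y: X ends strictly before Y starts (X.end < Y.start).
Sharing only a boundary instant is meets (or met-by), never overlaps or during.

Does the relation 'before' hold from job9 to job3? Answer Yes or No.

job9 = [June 5, June 8], job3 = [June 18, June 20].
Actual relation of job9 to job3: before.
Asked whether 'before' holds → Yes.

Yes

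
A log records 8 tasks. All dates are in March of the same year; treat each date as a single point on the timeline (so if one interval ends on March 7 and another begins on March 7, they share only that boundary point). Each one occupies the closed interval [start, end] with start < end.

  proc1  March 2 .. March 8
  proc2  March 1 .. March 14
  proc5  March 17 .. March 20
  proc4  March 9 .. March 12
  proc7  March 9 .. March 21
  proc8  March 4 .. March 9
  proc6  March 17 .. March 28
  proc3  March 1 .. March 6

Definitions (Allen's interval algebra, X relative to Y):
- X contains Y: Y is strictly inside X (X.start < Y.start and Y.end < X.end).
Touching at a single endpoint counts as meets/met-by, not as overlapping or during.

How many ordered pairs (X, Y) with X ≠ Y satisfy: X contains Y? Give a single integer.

4

Checking all 56 ordered pairs for relation 'contains'; matching pairs in alphabetical order:
(proc2, proc1): proc2 contains proc1 ✓
(proc2, proc4): proc2 contains proc4 ✓
(proc2, proc8): proc2 contains proc8 ✓
(proc7, proc5): proc7 contains proc5 ✓
Count: 4.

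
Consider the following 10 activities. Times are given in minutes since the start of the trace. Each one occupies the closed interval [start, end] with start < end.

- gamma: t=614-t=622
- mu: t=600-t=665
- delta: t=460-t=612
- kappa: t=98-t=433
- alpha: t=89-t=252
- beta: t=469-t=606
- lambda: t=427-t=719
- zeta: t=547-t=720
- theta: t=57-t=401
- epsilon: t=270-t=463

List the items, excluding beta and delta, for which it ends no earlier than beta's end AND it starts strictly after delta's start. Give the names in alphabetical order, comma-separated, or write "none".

gamma, mu, zeta

Conditions: its end is no earlier than beta's end (X.end >= t=606) AND its start is strictly after delta's start (X.start > t=460).
alpha: end t=252 >= t=606? ✗; start t=89 > t=460? ✗ → no.
epsilon: end t=463 >= t=606? ✗; start t=270 > t=460? ✗ → no.
gamma: end t=622 >= t=606? ✓; start t=614 > t=460? ✓ → yes.
kappa: end t=433 >= t=606? ✗; start t=98 > t=460? ✗ → no.
lambda: end t=719 >= t=606? ✓; start t=427 > t=460? ✗ → no.
mu: end t=665 >= t=606? ✓; start t=600 > t=460? ✓ → yes.
theta: end t=401 >= t=606? ✗; start t=57 > t=460? ✗ → no.
zeta: end t=720 >= t=606? ✓; start t=547 > t=460? ✓ → yes.
Result: gamma, mu, zeta.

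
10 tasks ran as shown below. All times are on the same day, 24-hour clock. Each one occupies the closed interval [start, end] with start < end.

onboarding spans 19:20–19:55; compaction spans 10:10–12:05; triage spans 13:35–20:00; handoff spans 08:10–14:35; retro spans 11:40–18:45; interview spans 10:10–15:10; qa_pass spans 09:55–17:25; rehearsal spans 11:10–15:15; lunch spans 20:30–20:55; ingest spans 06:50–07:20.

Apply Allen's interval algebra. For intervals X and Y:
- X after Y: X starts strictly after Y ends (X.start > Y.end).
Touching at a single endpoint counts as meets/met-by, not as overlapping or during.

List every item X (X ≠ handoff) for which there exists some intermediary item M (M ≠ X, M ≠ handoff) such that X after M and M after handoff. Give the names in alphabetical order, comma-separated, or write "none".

lunch

Target handoff = [08:10, 14:35].
Intermediaries M with M after handoff: lunch, onboarding.
Via lunch — items with X after lunch: none.
Via onboarding — items with X after onboarding: lunch.
Union: lunch.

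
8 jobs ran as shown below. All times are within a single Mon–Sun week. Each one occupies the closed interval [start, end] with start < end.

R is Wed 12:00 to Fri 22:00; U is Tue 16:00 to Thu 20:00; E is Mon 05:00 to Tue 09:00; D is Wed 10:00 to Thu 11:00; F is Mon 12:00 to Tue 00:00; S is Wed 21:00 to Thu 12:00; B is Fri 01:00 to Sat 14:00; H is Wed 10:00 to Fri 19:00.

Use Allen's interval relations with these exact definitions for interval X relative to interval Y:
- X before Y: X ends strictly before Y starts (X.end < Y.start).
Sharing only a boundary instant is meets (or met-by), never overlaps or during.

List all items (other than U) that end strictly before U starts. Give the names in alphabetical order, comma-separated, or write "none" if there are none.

Target U = [Tue 16:00, Thu 20:00].
B [Fri 01:00, Sat 14:00] → after → no.
D [Wed 10:00, Thu 11:00] → during → no.
E [Mon 05:00, Tue 09:00] → before → yes.
F [Mon 12:00, Tue 00:00] → before → yes.
H [Wed 10:00, Fri 19:00] → overlapped-by → no.
R [Wed 12:00, Fri 22:00] → overlapped-by → no.
S [Wed 21:00, Thu 12:00] → during → no.
Result: E, F.

E, F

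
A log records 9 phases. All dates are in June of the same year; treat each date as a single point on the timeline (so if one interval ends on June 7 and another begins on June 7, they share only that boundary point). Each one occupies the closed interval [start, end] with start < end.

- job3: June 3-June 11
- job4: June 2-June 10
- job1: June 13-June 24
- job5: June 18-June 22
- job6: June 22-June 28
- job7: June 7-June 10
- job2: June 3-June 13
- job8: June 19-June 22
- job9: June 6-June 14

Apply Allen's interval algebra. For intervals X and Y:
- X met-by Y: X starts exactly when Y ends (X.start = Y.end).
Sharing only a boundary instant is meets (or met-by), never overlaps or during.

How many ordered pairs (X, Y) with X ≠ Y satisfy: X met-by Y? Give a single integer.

3

Checking all 72 ordered pairs for relation 'met-by'; matching pairs in alphabetical order:
(job1, job2): job1 met-by job2 ✓
(job6, job5): job6 met-by job5 ✓
(job6, job8): job6 met-by job8 ✓
Count: 3.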